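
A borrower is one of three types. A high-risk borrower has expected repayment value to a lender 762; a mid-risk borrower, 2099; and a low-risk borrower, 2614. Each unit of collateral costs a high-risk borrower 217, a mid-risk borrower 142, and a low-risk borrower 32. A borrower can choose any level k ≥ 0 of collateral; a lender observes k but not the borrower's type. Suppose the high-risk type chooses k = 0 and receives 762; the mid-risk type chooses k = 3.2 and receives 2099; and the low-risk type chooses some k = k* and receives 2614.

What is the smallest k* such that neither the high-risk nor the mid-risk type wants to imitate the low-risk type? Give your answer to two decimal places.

8.53

Mid-risk type (on-path payoff 2099 − 142×3.2 = 1644.6) won't mimic when 1644.6 ≥ 2614 − 142·k*, i.e. k* ≥ 6.83.
High-risk type (on-path payoff 762) won't mimic when 762 ≥ 2614 − 217·k*, i.e. k* ≥ 8.53.
Both must hold, so k* = max(8.53, 6.83) = 8.53. The high-risk type's constraint binds.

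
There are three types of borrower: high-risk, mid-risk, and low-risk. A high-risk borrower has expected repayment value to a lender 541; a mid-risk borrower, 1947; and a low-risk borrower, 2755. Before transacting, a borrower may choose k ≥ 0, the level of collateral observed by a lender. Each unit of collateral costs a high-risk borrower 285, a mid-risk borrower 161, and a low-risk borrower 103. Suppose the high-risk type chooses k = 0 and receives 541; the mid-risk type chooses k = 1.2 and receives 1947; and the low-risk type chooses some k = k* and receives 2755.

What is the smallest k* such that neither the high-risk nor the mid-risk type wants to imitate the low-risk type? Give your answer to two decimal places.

7.77

High-risk type (on-path payoff 541) won't mimic when 541 ≥ 2755 − 285·k*, i.e. k* ≥ 7.77.
Mid-risk type (on-path payoff 1947 − 161×1.2 = 1753.8) won't mimic when 1753.8 ≥ 2755 − 161·k*, i.e. k* ≥ 6.22.
Both must hold, so k* = max(7.77, 6.22) = 7.77. The high-risk type's constraint binds.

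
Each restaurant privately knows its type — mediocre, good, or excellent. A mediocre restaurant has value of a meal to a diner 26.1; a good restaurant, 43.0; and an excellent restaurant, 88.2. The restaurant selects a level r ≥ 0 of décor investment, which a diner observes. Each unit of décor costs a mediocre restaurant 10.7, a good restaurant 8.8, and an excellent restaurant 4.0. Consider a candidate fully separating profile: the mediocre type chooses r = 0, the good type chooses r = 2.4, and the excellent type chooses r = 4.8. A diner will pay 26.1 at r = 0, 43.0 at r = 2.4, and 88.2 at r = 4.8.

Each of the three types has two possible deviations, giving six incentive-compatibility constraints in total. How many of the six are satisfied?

3

Good (own payoff 43.0 − 8.8×2.4 = 21.88): to r=0 gives 26.1 → profitable ✗; to r=4.8 gives 88.2 − 8.8×4.8 = 45.96 → profitable ✗.
Excellent (own payoff 88.2 − 4.0×4.8 = 69): to r=0 gives 26.1 → no gain ✓; to r=2.4 gives 43.0 − 4.0×2.4 = 33.4 → no gain ✓.
Mediocre (own payoff 26.1): to r=2.4 gives 43.0 − 10.7×2.4 = 17.32 → no gain ✓; to r=4.8 gives 88.2 − 10.7×4.8 = 36.84 → profitable ✗.
3 of the 6 constraints hold; not an equilibrium.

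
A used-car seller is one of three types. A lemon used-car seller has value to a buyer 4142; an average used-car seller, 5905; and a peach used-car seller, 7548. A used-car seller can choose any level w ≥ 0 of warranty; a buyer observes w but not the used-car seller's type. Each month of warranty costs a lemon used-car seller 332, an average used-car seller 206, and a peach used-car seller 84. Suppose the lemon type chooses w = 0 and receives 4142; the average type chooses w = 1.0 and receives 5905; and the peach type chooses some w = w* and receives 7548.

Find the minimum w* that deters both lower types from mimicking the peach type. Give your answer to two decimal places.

10.26

Lemon type (on-path payoff 4142) won't mimic when 4142 ≥ 7548 − 332·w*, i.e. w* ≥ 10.26.
Average type (on-path payoff 5905 − 206×1.0 = 5699) won't mimic when 5699 ≥ 7548 − 206·w*, i.e. w* ≥ 8.98.
Both must hold, so w* = max(10.26, 8.98) = 10.26. The lemon type's constraint binds.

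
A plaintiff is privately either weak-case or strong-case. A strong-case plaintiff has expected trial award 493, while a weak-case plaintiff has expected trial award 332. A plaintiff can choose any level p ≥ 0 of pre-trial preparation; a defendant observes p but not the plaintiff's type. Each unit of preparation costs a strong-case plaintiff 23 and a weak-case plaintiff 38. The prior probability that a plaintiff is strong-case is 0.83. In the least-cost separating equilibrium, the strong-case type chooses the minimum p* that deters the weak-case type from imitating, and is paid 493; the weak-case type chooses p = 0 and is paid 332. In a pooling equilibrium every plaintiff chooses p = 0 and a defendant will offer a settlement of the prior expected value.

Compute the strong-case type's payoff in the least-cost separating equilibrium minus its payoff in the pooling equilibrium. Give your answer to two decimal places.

Least-cost separating signal: p* solves 332 = 493 − 38·p*, so p* = (493 − 332)/38 ≈ 4.2368.
Strong-case type's separating payoff: 493 − 23 × p* = 493 − 23 × (493 − 332)/38 = 493 − 3703/38 ≈ 395.5526.
Pooling payoff: 0.83 × 493 + 0.17 × 332 = 465.63.
Difference: 395.5526 − 465.63 = -70.0774, i.e. -70.08 to two decimal places.
The strong-case type would prefer the pooling outcome.

-70.08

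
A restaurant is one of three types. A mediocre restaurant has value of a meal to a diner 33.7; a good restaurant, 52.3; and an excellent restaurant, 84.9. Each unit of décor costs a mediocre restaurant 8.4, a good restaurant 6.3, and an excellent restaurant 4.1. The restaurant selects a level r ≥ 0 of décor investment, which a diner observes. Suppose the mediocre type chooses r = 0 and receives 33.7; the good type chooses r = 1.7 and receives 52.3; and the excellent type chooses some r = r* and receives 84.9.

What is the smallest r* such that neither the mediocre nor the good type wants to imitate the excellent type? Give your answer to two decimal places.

Good type (on-path payoff 52.3 − 6.3×1.7 = 41.59) won't mimic when 41.59 ≥ 84.9 − 6.3·r*, i.e. r* ≥ 6.87.
Mediocre type (on-path payoff 33.7) won't mimic when 33.7 ≥ 84.9 − 8.4·r*, i.e. r* ≥ 6.10.
Both must hold, so r* = max(6.10, 6.87) = 6.87. The good type's constraint binds.

6.87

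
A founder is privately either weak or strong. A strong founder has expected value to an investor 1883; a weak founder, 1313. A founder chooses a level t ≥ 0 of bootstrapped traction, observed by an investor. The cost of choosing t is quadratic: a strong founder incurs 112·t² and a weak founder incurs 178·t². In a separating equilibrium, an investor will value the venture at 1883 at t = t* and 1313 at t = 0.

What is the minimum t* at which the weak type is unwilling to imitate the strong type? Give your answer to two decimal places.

1.79

The weak type at t = 0 receives 1313; imitating at t* yields 1883 − 178·t*².
Indifference: 1313 = 1883 − 178·t*², so t*² = (1883 − 1313) / 178 ≈ 3.2022.
t* = √3.2022 ≈ 1.79.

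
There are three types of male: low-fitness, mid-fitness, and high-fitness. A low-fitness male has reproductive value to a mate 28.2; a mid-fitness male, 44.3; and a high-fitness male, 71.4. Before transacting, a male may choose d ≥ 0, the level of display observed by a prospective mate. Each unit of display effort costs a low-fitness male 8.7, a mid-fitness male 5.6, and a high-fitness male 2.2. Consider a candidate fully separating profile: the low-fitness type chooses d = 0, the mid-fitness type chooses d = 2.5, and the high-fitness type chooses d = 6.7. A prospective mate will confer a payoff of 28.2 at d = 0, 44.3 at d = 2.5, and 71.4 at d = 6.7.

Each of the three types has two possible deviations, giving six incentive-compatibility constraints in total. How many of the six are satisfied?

Low-fitness (own payoff 28.2): to d=2.5 gives 44.3 − 8.7×2.5 = 22.55 → no gain ✓; to d=6.7 gives 71.4 − 8.7×6.7 = 13.11 → no gain ✓.
Mid-fitness (own payoff 44.3 − 5.6×2.5 = 30.3): to d=0 gives 28.2 → no gain ✓; to d=6.7 gives 71.4 − 5.6×6.7 = 33.88 → profitable ✗.
High-fitness (own payoff 71.4 − 2.2×6.7 = 56.66): to d=0 gives 28.2 → no gain ✓; to d=2.5 gives 44.3 − 2.2×2.5 = 38.8 → no gain ✓.
5 of the 6 constraints hold; not an equilibrium.

5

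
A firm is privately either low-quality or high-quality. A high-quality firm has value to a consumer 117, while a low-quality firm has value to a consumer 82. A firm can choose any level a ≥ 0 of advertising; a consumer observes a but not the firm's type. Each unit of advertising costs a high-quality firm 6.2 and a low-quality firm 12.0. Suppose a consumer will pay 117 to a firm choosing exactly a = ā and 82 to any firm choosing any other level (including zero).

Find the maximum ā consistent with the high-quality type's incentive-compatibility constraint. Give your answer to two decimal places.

Choosing ā yields the high-quality type 117 − 6.2·ā; choosing zero yields 82.
The high-quality type is indifferent at 117 − 6.2·ā = 82, i.e. ā = (117 − 82) / 6.2 ≈ 5.65.
For any ā above 5.65 the high-quality type would rather pool at zero, so separation collapses.

5.65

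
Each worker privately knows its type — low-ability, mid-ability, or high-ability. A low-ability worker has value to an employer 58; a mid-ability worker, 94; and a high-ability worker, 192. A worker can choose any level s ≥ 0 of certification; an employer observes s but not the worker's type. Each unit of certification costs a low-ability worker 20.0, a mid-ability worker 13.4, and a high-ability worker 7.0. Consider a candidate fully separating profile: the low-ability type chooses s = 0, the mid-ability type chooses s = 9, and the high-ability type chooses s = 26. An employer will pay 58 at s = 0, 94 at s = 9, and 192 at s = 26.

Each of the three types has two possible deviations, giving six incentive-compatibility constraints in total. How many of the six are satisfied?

High-ability (own payoff 192 − 7.0×26 = 10): to s=0 gives 58 → profitable ✗; to s=9 gives 94 − 7.0×9 = 31 → profitable ✗.
Mid-ability (own payoff 94 − 13.4×9 = -26.6): to s=0 gives 58 → profitable ✗; to s=26 gives 192 − 13.4×26 = -156.4 → no gain ✓.
Low-ability (own payoff 58): to s=9 gives 94 − 20.0×9 = -86 → no gain ✓; to s=26 gives 192 − 20.0×26 = -328 → no gain ✓.
3 of the 6 constraints hold; not an equilibrium.

3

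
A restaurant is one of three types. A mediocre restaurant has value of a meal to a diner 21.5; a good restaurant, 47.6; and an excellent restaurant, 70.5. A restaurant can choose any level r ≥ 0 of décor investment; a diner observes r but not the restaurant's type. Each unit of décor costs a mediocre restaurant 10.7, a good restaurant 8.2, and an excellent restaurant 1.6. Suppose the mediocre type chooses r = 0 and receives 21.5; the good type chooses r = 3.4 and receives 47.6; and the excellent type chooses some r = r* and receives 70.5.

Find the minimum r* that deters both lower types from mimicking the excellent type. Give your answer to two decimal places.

6.19

Mediocre type (on-path payoff 21.5) won't mimic when 21.5 ≥ 70.5 − 10.7·r*, i.e. r* ≥ 4.58.
Good type (on-path payoff 47.6 − 8.2×3.4 = 19.72) won't mimic when 19.72 ≥ 70.5 − 8.2·r*, i.e. r* ≥ 6.19.
Both must hold, so r* = max(4.58, 6.19) = 6.19. The good type's constraint binds.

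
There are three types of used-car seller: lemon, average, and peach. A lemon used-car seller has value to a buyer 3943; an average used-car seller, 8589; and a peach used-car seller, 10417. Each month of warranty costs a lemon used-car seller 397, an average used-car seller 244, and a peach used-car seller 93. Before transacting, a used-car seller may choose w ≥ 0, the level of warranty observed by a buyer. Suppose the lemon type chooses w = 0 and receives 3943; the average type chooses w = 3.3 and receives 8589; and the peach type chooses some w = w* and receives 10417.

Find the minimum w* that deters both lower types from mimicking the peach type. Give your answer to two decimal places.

Average type (on-path payoff 8589 − 244×3.3 = 7783.8) won't mimic when 7783.8 ≥ 10417 − 244·w*, i.e. w* ≥ 10.79.
Lemon type (on-path payoff 3943) won't mimic when 3943 ≥ 10417 − 397·w*, i.e. w* ≥ 16.31.
Both must hold, so w* = max(16.31, 10.79) = 16.31. The lemon type's constraint binds.

16.31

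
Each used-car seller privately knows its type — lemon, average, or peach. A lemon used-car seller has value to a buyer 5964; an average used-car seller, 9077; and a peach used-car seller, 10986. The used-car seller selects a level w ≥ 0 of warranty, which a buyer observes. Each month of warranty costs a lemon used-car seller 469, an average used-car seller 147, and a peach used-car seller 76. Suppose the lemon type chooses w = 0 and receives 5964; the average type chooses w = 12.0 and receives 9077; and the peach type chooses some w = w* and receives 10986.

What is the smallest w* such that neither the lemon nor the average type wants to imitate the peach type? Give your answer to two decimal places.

24.99

Lemon type (on-path payoff 5964) won't mimic when 5964 ≥ 10986 − 469·w*, i.e. w* ≥ 10.71.
Average type (on-path payoff 9077 − 147×12.0 = 7313) won't mimic when 7313 ≥ 10986 − 147·w*, i.e. w* ≥ 24.99.
Both must hold, so w* = max(10.71, 24.99) = 24.99. The average type's constraint binds.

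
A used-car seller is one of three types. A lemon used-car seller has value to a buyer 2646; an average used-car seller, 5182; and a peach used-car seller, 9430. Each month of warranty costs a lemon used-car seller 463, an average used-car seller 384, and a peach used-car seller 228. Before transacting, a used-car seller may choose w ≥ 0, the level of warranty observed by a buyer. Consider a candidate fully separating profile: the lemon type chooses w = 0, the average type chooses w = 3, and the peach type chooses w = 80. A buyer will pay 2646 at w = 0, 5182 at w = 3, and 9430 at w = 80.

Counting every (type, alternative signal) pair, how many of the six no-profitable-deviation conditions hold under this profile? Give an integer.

Peach (own payoff 9430 − 228×80 = -8810): to w=0 gives 2646 → profitable ✗; to w=3 gives 5182 − 228×3 = 4498 → profitable ✗.
Average (own payoff 5182 − 384×3 = 4030): to w=0 gives 2646 → no gain ✓; to w=80 gives 9430 − 384×80 = -21290 → no gain ✓.
Lemon (own payoff 2646): to w=3 gives 5182 − 463×3 = 3793 → profitable ✗; to w=80 gives 9430 − 463×80 = -27610 → no gain ✓.
3 of the 6 constraints hold; not an equilibrium.

3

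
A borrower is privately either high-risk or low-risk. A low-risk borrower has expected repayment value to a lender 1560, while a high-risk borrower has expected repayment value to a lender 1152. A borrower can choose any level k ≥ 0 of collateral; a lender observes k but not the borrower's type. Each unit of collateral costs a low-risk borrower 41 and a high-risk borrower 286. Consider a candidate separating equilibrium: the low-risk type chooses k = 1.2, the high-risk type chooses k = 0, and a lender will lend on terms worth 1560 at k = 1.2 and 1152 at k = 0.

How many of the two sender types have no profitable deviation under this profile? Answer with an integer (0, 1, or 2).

1

High-risk type: stay at 0 → 1152; mimic → 1560 − 286 × 1.2 = 1216.8. IC fails (1152 < 1216.8).
Low-risk type: signal → 1560 − 41 × 1.2 = 1510.8; deviate to 0 → 1152. IC holds (1510.8 ≥ 1152).
1 of 2 constraints hold, so this profile is not an equilibrium.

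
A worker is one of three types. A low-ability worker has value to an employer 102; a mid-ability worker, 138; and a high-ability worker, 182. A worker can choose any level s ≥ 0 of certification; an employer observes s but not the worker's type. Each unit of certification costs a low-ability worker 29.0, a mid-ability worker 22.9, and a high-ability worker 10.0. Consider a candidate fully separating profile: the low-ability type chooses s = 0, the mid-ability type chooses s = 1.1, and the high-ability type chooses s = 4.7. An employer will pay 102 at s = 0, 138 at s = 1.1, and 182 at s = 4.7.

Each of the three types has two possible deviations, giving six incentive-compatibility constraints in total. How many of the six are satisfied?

Low-ability (own payoff 102): to s=1.1 gives 138 − 29.0×1.1 = 106.1 → profitable ✗; to s=4.7 gives 182 − 29.0×4.7 = 45.7 → no gain ✓.
Mid-ability (own payoff 138 − 22.9×1.1 = 112.81): to s=0 gives 102 → no gain ✓; to s=4.7 gives 182 − 22.9×4.7 = 74.37 → no gain ✓.
High-ability (own payoff 182 − 10.0×4.7 = 135): to s=0 gives 102 → no gain ✓; to s=1.1 gives 138 − 10.0×1.1 = 127 → no gain ✓.
5 of the 6 constraints hold; not an equilibrium.

5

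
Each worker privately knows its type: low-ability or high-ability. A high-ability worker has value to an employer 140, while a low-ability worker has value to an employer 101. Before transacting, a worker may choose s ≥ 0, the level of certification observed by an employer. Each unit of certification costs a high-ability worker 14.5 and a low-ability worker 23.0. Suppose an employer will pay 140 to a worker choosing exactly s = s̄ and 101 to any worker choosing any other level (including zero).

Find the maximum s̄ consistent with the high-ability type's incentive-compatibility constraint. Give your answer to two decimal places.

Choosing s̄ yields the high-ability type 140 − 14.5·s̄; choosing zero yields 101.
The high-ability type is indifferent at 140 − 14.5·s̄ = 101, i.e. s̄ = (140 − 101) / 14.5 ≈ 2.69.
For any s̄ above 2.69 the high-ability type would rather pool at zero, so separation collapses.

2.69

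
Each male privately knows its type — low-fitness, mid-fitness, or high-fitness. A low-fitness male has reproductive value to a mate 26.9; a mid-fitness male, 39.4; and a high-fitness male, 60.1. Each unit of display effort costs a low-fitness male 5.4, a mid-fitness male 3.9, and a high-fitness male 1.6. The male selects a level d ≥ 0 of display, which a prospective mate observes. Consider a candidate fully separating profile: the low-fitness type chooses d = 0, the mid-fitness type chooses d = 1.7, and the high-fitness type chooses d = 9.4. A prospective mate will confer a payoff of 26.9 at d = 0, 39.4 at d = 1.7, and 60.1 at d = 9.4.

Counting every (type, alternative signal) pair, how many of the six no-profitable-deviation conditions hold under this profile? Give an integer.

Low-fitness (own payoff 26.9): to d=1.7 gives 39.4 − 5.4×1.7 = 30.22 → profitable ✗; to d=9.4 gives 60.1 − 5.4×9.4 = 9.34 → no gain ✓.
High-fitness (own payoff 60.1 − 1.6×9.4 = 45.06): to d=0 gives 26.9 → no gain ✓; to d=1.7 gives 39.4 − 1.6×1.7 = 36.68 → no gain ✓.
Mid-fitness (own payoff 39.4 − 3.9×1.7 = 32.77): to d=0 gives 26.9 → no gain ✓; to d=9.4 gives 60.1 − 3.9×9.4 = 23.44 → no gain ✓.
5 of the 6 constraints hold; not an equilibrium.

5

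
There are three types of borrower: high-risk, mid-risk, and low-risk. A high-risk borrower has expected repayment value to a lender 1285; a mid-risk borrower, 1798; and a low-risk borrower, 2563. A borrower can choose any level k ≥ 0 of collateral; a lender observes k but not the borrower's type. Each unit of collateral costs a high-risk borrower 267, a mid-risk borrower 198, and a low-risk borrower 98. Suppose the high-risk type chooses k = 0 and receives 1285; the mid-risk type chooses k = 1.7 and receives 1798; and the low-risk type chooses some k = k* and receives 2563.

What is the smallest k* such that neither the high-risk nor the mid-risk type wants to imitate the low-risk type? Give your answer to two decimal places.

Mid-risk type (on-path payoff 1798 − 198×1.7 = 1461.4) won't mimic when 1461.4 ≥ 2563 − 198·k*, i.e. k* ≥ 5.56.
High-risk type (on-path payoff 1285) won't mimic when 1285 ≥ 2563 − 267·k*, i.e. k* ≥ 4.79.
Both must hold, so k* = max(4.79, 5.56) = 5.56. The mid-risk type's constraint binds.

5.56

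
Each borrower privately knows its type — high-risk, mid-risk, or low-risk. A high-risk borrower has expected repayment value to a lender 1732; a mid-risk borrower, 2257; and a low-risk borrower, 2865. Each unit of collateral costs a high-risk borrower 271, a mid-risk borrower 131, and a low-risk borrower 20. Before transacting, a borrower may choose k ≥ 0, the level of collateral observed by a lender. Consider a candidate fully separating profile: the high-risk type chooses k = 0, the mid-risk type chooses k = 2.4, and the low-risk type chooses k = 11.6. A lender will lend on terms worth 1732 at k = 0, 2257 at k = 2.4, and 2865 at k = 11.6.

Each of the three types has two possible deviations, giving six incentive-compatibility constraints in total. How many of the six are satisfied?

Mid-risk (own payoff 2257 − 131×2.4 = 1942.6): to k=0 gives 1732 → no gain ✓; to k=11.6 gives 2865 − 131×11.6 = 1345.4 → no gain ✓.
Low-risk (own payoff 2865 − 20×11.6 = 2633): to k=0 gives 1732 → no gain ✓; to k=2.4 gives 2257 − 20×2.4 = 2209 → no gain ✓.
High-risk (own payoff 1732): to k=2.4 gives 2257 − 271×2.4 = 1606.6 → no gain ✓; to k=11.6 gives 2865 − 271×11.6 = -278.6 → no gain ✓.
6 of the 6 constraints hold; this profile is a separating equilibrium.

6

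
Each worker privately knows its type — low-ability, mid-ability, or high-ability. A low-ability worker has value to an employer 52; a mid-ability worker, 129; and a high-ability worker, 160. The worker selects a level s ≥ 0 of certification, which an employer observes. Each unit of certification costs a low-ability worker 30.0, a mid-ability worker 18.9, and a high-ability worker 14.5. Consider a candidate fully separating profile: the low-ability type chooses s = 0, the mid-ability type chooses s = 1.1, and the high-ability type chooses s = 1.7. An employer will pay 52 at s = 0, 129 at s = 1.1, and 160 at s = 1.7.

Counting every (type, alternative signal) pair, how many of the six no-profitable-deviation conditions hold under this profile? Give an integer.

3

Low-ability (own payoff 52): to s=1.1 gives 129 − 30.0×1.1 = 96 → profitable ✗; to s=1.7 gives 160 − 30.0×1.7 = 109 → profitable ✗.
High-ability (own payoff 160 − 14.5×1.7 = 135.35): to s=0 gives 52 → no gain ✓; to s=1.1 gives 129 − 14.5×1.1 = 113.05 → no gain ✓.
Mid-ability (own payoff 129 − 18.9×1.1 = 108.21): to s=0 gives 52 → no gain ✓; to s=1.7 gives 160 − 18.9×1.7 = 127.87 → profitable ✗.
3 of the 6 constraints hold; not an equilibrium.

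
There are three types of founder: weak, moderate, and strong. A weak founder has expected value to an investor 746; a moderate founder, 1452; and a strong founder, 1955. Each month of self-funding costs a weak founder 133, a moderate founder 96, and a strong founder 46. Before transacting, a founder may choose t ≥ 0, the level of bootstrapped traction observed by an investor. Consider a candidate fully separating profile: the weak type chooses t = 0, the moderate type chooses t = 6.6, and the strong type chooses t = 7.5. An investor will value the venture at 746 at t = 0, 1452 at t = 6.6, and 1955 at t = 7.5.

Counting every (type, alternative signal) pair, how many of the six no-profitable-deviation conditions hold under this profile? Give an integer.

4

Weak (own payoff 746): to t=6.6 gives 1452 − 133×6.6 = 574.2 → no gain ✓; to t=7.5 gives 1955 − 133×7.5 = 957.5 → profitable ✗.
Moderate (own payoff 1452 − 96×6.6 = 818.4): to t=0 gives 746 → no gain ✓; to t=7.5 gives 1955 − 96×7.5 = 1235 → profitable ✗.
Strong (own payoff 1955 − 46×7.5 = 1610): to t=0 gives 746 → no gain ✓; to t=6.6 gives 1452 − 46×6.6 = 1148.4 → no gain ✓.
4 of the 6 constraints hold; not an equilibrium.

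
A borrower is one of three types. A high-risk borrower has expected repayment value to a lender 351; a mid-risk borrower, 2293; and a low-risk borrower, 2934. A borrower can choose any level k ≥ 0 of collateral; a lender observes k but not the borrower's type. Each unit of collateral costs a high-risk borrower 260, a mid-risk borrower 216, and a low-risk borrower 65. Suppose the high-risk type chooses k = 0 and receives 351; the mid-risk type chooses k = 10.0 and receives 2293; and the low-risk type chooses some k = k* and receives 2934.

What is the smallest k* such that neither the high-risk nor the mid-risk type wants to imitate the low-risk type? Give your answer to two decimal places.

Mid-risk type (on-path payoff 2293 − 216×10.0 = 133) won't mimic when 133 ≥ 2934 − 216·k*, i.e. k* ≥ 12.97.
High-risk type (on-path payoff 351) won't mimic when 351 ≥ 2934 − 260·k*, i.e. k* ≥ 9.93.
Both must hold, so k* = max(9.93, 12.97) = 12.97. The mid-risk type's constraint binds.

12.97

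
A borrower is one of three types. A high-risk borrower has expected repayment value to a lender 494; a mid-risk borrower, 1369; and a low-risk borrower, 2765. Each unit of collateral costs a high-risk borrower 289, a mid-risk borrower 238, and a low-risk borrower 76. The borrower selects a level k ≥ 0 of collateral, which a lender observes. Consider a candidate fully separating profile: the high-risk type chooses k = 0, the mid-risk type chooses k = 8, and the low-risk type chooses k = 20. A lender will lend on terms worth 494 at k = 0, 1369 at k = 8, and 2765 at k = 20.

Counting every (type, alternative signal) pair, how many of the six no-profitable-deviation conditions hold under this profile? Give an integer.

High-risk (own payoff 494): to k=8 gives 1369 − 289×8 = -943 → no gain ✓; to k=20 gives 2765 − 289×20 = -3015 → no gain ✓.
Low-risk (own payoff 2765 − 76×20 = 1245): to k=0 gives 494 → no gain ✓; to k=8 gives 1369 − 76×8 = 761 → no gain ✓.
Mid-risk (own payoff 1369 − 238×8 = -535): to k=0 gives 494 → profitable ✗; to k=20 gives 2765 − 238×20 = -1995 → no gain ✓.
5 of the 6 constraints hold; not an equilibrium.

5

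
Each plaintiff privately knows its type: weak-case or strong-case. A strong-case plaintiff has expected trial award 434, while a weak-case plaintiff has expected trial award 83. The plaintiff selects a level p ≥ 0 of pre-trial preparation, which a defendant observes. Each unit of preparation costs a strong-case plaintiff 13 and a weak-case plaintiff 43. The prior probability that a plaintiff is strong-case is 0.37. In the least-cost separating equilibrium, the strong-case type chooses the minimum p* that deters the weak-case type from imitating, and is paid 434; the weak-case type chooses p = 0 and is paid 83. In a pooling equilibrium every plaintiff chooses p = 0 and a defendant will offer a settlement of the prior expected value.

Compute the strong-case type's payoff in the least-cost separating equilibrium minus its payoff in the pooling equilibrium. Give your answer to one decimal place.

Least-cost separating signal: p* solves 83 = 434 − 43·p*, so p* = (434 − 83)/43 ≈ 8.1628.
Strong-case type's separating payoff: 434 − 13 × p* = 434 − 13 × (434 − 83)/43 = 434 − 4563/43 ≈ 327.884.
Pooling payoff: 0.37 × 434 + 0.63 × 83 = 212.87.
Difference: 327.884 − 212.87 = 115.014, i.e. 115.0 to one decimal place.
The strong-case type prefers to separate.

115.0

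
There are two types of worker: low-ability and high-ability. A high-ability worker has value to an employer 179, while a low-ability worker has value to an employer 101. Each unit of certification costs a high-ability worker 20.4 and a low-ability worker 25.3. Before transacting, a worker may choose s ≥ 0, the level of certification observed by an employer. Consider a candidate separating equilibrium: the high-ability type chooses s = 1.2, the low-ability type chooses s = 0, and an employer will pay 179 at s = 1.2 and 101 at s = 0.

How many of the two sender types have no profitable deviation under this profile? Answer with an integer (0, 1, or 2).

1

High-ability type: signal → 179 − 20.4 × 1.2 = 154.52; deviate to 0 → 101. IC holds (154.52 ≥ 101).
Low-ability type: stay at 0 → 101; mimic → 179 − 25.3 × 1.2 = 148.64. IC fails (101 < 148.64).
1 of 2 constraints hold, so this profile is not an equilibrium.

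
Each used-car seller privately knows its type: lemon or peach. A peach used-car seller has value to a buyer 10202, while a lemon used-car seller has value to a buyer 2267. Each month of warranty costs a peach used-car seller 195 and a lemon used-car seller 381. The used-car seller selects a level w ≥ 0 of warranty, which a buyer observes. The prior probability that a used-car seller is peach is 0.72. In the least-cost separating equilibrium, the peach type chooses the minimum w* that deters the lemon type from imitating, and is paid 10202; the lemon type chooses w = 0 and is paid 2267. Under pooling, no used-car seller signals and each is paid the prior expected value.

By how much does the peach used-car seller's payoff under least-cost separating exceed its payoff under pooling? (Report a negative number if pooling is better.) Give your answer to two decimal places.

Least-cost separating signal: w* solves 2267 = 10202 − 381·w*, so w* = (10202 − 2267)/381 ≈ 20.8268.
Peach type's separating payoff: 10202 − 195 × w* = 10202 − 195 × (10202 − 2267)/381 = 10202 − 1547325/381 ≈ 6140.7795.
Pooling payoff: 0.72 × 10202 + 0.28 × 2267 = 7980.2.
Difference: 6140.7795 − 7980.2 = -1839.4205, i.e. -1839.42 to two decimal places.
The peach type would prefer the pooling outcome.

-1839.42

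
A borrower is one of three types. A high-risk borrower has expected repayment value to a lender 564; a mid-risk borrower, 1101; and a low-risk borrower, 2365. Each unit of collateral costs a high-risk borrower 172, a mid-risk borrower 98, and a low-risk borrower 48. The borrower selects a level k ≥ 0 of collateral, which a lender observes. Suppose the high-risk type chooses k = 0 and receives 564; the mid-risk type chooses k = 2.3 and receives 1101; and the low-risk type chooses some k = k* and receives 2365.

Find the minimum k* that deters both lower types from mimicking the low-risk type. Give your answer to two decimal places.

High-risk type (on-path payoff 564) won't mimic when 564 ≥ 2365 − 172·k*, i.e. k* ≥ 10.47.
Mid-risk type (on-path payoff 1101 − 98×2.3 = 875.6) won't mimic when 875.6 ≥ 2365 − 98·k*, i.e. k* ≥ 15.20.
Both must hold, so k* = max(10.47, 15.20) = 15.20. The mid-risk type's constraint binds.

15.20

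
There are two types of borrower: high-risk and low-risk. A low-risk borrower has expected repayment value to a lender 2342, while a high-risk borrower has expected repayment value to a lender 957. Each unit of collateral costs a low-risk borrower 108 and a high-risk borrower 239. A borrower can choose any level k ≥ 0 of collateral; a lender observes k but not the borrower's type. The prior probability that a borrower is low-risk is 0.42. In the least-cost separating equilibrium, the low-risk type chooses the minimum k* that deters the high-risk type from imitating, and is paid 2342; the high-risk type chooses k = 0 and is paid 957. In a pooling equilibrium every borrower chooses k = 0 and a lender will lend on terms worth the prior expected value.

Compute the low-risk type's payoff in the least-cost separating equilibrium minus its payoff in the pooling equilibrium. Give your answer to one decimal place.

177.4

Least-cost separating signal: k* solves 957 = 2342 − 239·k*, so k* = (2342 − 957)/239 ≈ 5.7950.
Low-risk type's separating payoff: 2342 − 108 × k* = 2342 − 108 × (2342 − 957)/239 = 2342 − 149580/239 ≈ 1716.142.
Pooling payoff: 0.42 × 2342 + 0.58 × 957 = 1538.7.
Difference: 1716.142 − 1538.7 = 177.442, i.e. 177.4 to one decimal place.
The low-risk type prefers to separate.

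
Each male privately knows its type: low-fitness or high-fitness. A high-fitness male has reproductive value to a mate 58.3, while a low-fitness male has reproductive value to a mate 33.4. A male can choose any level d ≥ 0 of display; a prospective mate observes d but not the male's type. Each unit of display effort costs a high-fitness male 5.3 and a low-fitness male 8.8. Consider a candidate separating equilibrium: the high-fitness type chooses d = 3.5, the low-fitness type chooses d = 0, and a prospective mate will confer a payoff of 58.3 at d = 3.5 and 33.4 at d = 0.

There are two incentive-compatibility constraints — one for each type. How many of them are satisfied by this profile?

2

Low-fitness type: stay at 0 → 33.4; mimic → 58.3 − 8.8 × 3.5 = 27.5. IC holds (33.4 ≥ 27.5).
High-fitness type: signal → 58.3 − 5.3 × 3.5 = 39.75; deviate to 0 → 33.4. IC holds (39.75 ≥ 33.4).
2 of 2 constraints hold, so this is a separating equilibrium.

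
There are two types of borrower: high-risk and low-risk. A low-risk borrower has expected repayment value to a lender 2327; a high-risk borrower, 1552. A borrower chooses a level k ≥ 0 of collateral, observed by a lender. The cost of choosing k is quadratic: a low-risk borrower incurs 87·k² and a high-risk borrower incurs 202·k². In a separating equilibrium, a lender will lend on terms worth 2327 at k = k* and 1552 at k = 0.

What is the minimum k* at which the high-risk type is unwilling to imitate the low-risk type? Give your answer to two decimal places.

The high-risk type at k = 0 receives 1552; imitating at k* yields 2327 − 202·k*².
Indifference: 1552 = 2327 − 202·k*², so k*² = (2327 − 1552) / 202 ≈ 3.8366.
k* = √3.8366 ≈ 1.96.

1.96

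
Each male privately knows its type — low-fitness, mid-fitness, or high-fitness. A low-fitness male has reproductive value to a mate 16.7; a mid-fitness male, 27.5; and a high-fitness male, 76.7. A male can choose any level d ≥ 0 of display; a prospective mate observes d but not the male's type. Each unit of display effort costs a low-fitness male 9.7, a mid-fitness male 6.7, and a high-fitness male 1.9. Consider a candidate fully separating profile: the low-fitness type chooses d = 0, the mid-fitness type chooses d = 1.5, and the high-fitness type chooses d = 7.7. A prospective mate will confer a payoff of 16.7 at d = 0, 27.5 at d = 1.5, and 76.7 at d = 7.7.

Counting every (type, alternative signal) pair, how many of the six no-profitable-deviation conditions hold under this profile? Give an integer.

5

Mid-fitness (own payoff 27.5 − 6.7×1.5 = 17.45): to d=0 gives 16.7 → no gain ✓; to d=7.7 gives 76.7 − 6.7×7.7 = 25.11 → profitable ✗.
High-fitness (own payoff 76.7 − 1.9×7.7 = 62.07): to d=0 gives 16.7 → no gain ✓; to d=1.5 gives 27.5 − 1.9×1.5 = 24.65 → no gain ✓.
Low-fitness (own payoff 16.7): to d=1.5 gives 27.5 − 9.7×1.5 = 12.95 → no gain ✓; to d=7.7 gives 76.7 − 9.7×7.7 = 2.01 → no gain ✓.
5 of the 6 constraints hold; not an equilibrium.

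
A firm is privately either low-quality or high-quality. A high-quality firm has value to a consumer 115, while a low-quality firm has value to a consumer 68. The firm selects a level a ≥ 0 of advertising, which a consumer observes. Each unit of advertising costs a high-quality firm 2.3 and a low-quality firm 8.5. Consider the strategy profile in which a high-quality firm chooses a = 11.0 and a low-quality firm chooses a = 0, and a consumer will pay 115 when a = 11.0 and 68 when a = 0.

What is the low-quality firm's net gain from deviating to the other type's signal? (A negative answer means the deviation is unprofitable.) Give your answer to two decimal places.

Playing a = 0 the low-quality firm receives 68.
Deviating to a = 11.0 brings payment 115 at cost 8.5 × 11.0 = 93.5, netting 21.5.
Gain from deviating: 21.5 − 68 = -46.50.
The gain is negative, so the low-quality type's incentive-compatibility constraint is satisfied.

-46.50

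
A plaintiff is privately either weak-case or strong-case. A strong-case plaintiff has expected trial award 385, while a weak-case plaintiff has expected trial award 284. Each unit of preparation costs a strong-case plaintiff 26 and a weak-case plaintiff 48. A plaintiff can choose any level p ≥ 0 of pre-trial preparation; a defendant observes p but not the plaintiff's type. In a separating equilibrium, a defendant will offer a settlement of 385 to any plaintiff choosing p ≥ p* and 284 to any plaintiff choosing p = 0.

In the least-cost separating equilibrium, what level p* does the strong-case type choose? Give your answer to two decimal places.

A weak-case plaintiff choosing p = 0 receives 284.
Imitating at p* instead would pay 385 at cost 48·p*, netting 385 − 48·p*.
Indifference: 284 = 385 − 48·p*, so p* = (385 − 284) / 48 ≈ 2.10.
At p* the weak-case type's incentive constraint just binds; the strong-case type strictly prefers p* since its per-unit cost is lower.

2.10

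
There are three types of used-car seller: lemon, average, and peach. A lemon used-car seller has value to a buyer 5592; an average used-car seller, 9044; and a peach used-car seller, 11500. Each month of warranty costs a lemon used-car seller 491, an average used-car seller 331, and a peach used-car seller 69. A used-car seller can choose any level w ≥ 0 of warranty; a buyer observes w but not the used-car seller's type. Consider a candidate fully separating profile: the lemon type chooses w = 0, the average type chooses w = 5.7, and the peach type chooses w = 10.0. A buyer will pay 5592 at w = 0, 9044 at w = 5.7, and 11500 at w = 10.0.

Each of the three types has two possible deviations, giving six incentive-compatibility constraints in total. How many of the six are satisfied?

3

Average (own payoff 9044 − 331×5.7 = 7157.3): to w=0 gives 5592 → no gain ✓; to w=10.0 gives 11500 − 331×10.0 = 8190 → profitable ✗.
Lemon (own payoff 5592): to w=5.7 gives 9044 − 491×5.7 = 6245.3 → profitable ✗; to w=10.0 gives 11500 − 491×10.0 = 6590 → profitable ✗.
Peach (own payoff 11500 − 69×10.0 = 10810): to w=0 gives 5592 → no gain ✓; to w=5.7 gives 9044 − 69×5.7 = 8650.7 → no gain ✓.
3 of the 6 constraints hold; not an equilibrium.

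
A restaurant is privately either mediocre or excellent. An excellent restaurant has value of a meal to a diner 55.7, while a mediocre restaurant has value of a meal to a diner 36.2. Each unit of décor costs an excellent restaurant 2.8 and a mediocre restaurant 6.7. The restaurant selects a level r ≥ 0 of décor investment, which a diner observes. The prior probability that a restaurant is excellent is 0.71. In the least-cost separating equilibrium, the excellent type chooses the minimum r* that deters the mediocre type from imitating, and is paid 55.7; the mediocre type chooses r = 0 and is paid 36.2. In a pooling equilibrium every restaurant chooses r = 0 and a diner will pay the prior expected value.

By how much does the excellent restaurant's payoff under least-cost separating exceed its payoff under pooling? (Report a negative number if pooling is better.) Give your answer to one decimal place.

-2.5

Least-cost separating signal: r* solves 36.2 = 55.7 − 6.7·r*, so r* = (55.7 − 36.2)/6.7 ≈ 2.9104.
Excellent type's separating payoff: 55.7 − 2.8 × r* = 55.7 − 2.8 × (55.7 − 36.2)/6.7 = 55.7 − 54.6/6.7 ≈ 47.551.
Pooling payoff: 0.71 × 55.7 + 0.29 × 36.2 = 50.045.
Difference: 47.551 − 50.045 = -2.494, i.e. -2.5 to one decimal place.
The excellent type would prefer the pooling outcome.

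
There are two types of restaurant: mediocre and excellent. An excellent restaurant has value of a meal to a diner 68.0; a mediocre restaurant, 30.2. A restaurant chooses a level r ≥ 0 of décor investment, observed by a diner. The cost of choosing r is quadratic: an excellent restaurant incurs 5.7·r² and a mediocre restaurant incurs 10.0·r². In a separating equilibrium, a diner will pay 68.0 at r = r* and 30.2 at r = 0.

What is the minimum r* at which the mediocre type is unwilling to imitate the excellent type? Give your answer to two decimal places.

The mediocre type at r = 0 receives 30.2; imitating at r* yields 68.0 − 10.0·r*².
Indifference: 30.2 = 68.0 − 10.0·r*², so r*² = (68.0 − 30.2) / 10.0 = 3.78.
r* = √3.78 ≈ 1.94.

1.94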